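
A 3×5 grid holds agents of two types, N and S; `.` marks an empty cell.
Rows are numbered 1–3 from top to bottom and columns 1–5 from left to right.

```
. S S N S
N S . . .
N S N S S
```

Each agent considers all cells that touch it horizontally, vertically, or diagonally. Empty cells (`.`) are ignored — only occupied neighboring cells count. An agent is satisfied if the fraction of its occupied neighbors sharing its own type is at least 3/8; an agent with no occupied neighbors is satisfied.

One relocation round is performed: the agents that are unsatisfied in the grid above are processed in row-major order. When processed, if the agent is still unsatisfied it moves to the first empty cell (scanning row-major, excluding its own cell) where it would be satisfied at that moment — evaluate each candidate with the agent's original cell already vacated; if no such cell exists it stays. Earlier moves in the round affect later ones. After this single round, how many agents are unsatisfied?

2

Initially unsatisfied (in order): (1,4), (1,5), (2,1), (3,1), (3,2), (3,3).
  (1,4): no empty cell satisfies it; stays.
  (1,5) → (1,1).
  (2,1) → (1,5).
  (3,1) → (2,4).
  (3,2): now satisfied by earlier moves; stays.
  (3,3) → (2,5).
Resulting grid:
S S S N N
. S . N N
. S . S S
Unsatisfied now: (3,4), (3,5).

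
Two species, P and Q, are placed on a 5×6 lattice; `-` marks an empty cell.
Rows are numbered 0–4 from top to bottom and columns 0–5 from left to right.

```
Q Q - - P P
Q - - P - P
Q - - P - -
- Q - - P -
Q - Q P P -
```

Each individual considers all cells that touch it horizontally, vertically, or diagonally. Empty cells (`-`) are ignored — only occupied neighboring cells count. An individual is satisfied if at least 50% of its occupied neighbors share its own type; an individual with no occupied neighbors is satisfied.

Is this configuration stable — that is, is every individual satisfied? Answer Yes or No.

(0,0)Q 2/2 satisfied
(0,1)Q 2/2 satisfied
(0,4)P 3/3 satisfied
(0,5)P 2/2 satisfied
(1,0)Q 3/3 satisfied
(1,3)P 2/2 satisfied
(1,5)P 2/2 satisfied
(2,0)Q 2/2 satisfied
(2,3)P 2/2 satisfied
(3,1)Q 3/3 satisfied
(3,4)P 3/3 satisfied
(4,0)Q 1/1 satisfied
(4,2)Q 1/2 satisfied
(4,3)P 2/3 satisfied
(4,4)P 2/2 satisfied
All meet the threshold, so the configuration is stable.

Yes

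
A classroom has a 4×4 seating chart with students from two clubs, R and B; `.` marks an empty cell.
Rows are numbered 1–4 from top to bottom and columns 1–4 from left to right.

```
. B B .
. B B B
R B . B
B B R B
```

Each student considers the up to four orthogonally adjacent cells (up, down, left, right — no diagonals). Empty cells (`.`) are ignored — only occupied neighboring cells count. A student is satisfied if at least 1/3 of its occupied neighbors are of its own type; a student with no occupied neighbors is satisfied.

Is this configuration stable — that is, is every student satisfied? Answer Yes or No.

(1,2)B 2/2 satisfied
(1,3)B 2/2 satisfied
(2,2)B 3/3 satisfied
(2,3)B 3/3 satisfied
(2,4)B 2/2 satisfied
(3,1)R 0/2 not
(3,2)B 2/3 satisfied
(3,4)B 2/2 satisfied
(4,1)B 1/2 satisfied
(4,2)B 2/3 satisfied
(4,3)R 0/2 not
(4,4)B 1/2 satisfied
For instance (3,1) has only 0/2 same-type neighbors, below 1/3.

No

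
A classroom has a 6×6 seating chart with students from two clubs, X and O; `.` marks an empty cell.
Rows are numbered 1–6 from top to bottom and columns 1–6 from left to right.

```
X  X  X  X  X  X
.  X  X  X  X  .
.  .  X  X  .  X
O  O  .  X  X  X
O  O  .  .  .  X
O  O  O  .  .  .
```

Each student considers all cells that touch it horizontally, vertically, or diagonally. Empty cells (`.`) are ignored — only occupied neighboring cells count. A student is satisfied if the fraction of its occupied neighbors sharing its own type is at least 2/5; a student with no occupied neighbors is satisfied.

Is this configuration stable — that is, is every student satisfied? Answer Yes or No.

(1,1)X 2/2 ok
(1,2)X 4/4 ok
(1,3)X 5/5 ok
(1,4)X 5/5 ok
(1,5)X 4/4 ok
(1,6)X 2/2 ok
(2,2)X 5/5 ok
(2,3)X 7/7 ok
(2,4)X 7/7 ok
(2,5)X 6/6 ok
(3,3)X 5/6 ok
(3,4)X 6/6 ok
(3,6)X 3/3 ok
(4,1)O 3/3 ok
(4,2)O 3/4 ok
(4,4)X 3/3 ok
(4,5)X 5/5 ok
(4,6)X 3/3 ok
(5,1)O 5/5 ok
(5,2)O 6/6 ok
(5,6)X 2/2 ok
(6,1)O 3/3 ok
(6,2)O 4/4 ok
(6,3)O 2/2 ok
All meet the threshold, so the configuration is stable.

Yes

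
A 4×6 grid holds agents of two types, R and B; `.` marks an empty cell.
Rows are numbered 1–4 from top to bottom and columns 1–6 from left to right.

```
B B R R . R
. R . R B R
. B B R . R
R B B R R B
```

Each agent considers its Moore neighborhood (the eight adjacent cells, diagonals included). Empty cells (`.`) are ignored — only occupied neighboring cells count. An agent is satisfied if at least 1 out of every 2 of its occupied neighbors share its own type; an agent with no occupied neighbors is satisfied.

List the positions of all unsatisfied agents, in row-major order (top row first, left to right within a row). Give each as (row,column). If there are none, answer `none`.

(1,2), (2,2), (2,5), (3,3), (4,1), (4,6)

(1,1)B 1/2 ✓
(1,2)B 1/3 ✗
(1,3)R 3/4 ✓
(1,4)R 2/3 ✓
(1,6)R 1/2 ✓
(2,2)R 1/5 ✗
(2,4)R 3/5 ✓
(2,5)B 0/6 ✗
(2,6)R 2/3 ✓
(3,2)B 3/5 ✓
(3,3)B 3/7 ✗
(3,4)R 3/6 ✓
(3,6)R 2/4 ✓
(4,1)R 0/2 ✗
(4,2)B 3/4 ✓
(4,3)B 3/5 ✓
(4,4)R 2/4 ✓
(4,5)R 3/4 ✓
(4,6)B 0/2 ✗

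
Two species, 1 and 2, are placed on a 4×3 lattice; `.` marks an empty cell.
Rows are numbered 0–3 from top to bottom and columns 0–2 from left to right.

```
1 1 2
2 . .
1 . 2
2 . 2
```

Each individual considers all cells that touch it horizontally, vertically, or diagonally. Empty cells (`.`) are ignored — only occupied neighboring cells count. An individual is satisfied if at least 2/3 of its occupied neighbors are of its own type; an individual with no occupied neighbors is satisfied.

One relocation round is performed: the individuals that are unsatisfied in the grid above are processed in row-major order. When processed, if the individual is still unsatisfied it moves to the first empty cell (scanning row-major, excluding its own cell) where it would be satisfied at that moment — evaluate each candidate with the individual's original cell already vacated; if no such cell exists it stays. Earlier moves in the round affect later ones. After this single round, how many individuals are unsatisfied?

0

Initially unsatisfied (in order): (0,0), (0,1), (0,2), (1,0), (2,0), (3,0).
  (0,0): no empty cell satisfies it; stays.
  (0,1): no empty cell satisfies it; stays.
  (0,2) → (2,1).
  (1,0) → (1,2).
  (2,0) → (1,0).
  (3,0): now satisfied by earlier moves; stays.
Resulting grid:
1 1 .
1 . 2
. 2 2
2 . 2
All satisfied now.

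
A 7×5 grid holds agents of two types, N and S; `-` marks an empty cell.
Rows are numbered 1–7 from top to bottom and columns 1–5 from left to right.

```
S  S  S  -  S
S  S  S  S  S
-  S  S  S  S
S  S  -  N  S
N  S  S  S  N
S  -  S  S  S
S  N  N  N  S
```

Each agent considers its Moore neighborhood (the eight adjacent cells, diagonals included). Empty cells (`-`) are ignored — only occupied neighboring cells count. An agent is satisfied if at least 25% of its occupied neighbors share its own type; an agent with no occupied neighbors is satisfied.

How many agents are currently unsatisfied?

(1,1)S 3/3 ok
(1,2)S 5/5 ok
(1,3)S 4/4 ok
(1,5)S 2/2 ok
(2,1)S 4/4 ok
(2,2)S 7/7 ok
(2,3)S 7/7 ok
(2,4)S 7/7 ok
(2,5)S 4/4 ok
(3,2)S 6/6 ok
(3,3)S 6/7 ok
(3,4)S 6/7 ok
(3,5)S 4/5 ok
(4,1)S 3/4 ok
(4,2)S 5/6 ok
(4,4)N 1/7 unhappy
(4,5)S 3/5 ok
(5,1)N 0/4 unhappy
(5,2)S 5/6 ok
(5,3)S 5/6 ok
(5,4)S 5/7 ok
(5,5)N 1/5 unhappy
(6,1)S 2/4 ok
(6,3)S 4/7 ok
(6,4)S 5/8 ok
(6,5)S 3/5 ok
(7,1)S 1/2 ok
(7,2)N 1/4 ok
(7,3)N 2/4 ok
(7,4)N 1/5 unhappy
(7,5)S 2/3 ok
Unsatisfied: (4,4), (5,1), (5,5), (7,4) — 4 in total.

4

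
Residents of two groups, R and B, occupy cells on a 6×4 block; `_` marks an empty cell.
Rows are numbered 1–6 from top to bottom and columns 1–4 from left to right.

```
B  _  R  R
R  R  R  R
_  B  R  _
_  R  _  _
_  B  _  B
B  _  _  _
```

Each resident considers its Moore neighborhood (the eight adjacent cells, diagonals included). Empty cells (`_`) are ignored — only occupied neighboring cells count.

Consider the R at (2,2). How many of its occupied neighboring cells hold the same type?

Occupied neighbors of (2,2): (1,1)=B, (1,3)=R, (2,1)=R, (2,3)=R, (3,2)=B, (3,3)=R.
Same type (R): 4 of 6.

4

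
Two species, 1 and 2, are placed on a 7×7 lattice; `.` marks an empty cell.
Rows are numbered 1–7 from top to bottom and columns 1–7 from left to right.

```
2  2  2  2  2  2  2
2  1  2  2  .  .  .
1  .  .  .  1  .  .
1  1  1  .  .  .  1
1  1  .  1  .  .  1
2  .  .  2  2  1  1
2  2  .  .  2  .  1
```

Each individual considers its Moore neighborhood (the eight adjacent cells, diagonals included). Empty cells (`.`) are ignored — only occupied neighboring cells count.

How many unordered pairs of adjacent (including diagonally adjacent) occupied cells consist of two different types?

13

Scan each occupied cell's neighbors to the right and below (and the two forward diagonals) so each pair is counted once.
From row 1: 3 unlike of 17 pairs (running 3/17).
From row 2: 4 unlike of 6 pairs (running 7/23).
From row 3: 0 unlike of 2 pairs (running 7/25).
From row 4: 0 unlike of 9 pairs (running 7/34).
From row 5: 4 unlike of 7 pairs (running 11/41).
From row 6: 2 unlike of 10 pairs (running 13/51).
From row 7: 0 unlike of 1 pairs (running 13/52).
Total adjacent occupied pairs: 52; unlike-type pairs: 13.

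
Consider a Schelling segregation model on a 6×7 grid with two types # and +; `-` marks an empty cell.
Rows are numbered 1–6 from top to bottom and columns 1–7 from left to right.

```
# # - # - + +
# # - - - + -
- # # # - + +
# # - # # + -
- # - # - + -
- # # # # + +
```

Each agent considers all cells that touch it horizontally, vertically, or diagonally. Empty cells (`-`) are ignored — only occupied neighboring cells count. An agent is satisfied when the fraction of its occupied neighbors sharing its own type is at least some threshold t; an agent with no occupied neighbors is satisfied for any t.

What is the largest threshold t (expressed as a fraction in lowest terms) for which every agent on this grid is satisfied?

1/2

Row 1: (1,1)# 3/3 · (1,2)# 3/3 · (1,4)# — no occupied neighbors · (1,6)+ 2/2 · (1,7)+ 2/2
Row 2: (2,1)# 4/4 · (2,2)# 5/5 · (2,6)+ 4/4
Row 3: (3,2)# 5/5 · (3,3)# 5/5 · (3,4)# 3/3 · (3,6)+ 3/4 · (3,7)+ 3/3
Row 4: (4,1)# 3/3 · (4,2)# 4/4 · (4,4)# 4/4 · (4,5)# 3/6 · (4,6)+ 3/4
Row 5: (5,2)# 4/4 · (5,4)# 5/5 · (5,6)+ 3/5
Row 6: (6,2)# 2/2 · (6,3)# 4/4 · (6,4)# 3/3 · (6,5)# 2/4 · (6,6)+ 2/3 · (6,7)+ 2/2
The smallest same-type fraction is 3/6 at (4,5), which reduces to 1/2. Any threshold above that leaves this agent unsatisfied.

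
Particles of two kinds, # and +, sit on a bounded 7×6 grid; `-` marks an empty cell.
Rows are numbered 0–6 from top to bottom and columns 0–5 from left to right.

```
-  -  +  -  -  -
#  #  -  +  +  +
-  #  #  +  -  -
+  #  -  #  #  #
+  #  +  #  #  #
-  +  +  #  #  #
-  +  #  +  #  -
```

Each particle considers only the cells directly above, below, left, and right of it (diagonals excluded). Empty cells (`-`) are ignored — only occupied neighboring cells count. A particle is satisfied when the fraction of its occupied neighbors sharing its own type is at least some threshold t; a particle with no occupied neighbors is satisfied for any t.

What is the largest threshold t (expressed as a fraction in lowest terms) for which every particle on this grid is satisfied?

(0,2)+ — no occupied neighbors
(1,0)# 1/1
(1,1)# 2/2
(1,3)+ 2/2
(1,4)+ 2/2
(1,5)+ 1/1
(2,1)# 3/3
(2,2)# 1/2
(2,3)+ 1/3
(3,0)+ 1/2
(3,1)# 2/3
(3,3)# 2/3
(3,4)# 3/3
(3,5)# 2/2
(4,0)+ 1/2
(4,1)# 1/4
(4,2)+ 1/3
(4,3)# 3/4
(4,4)# 4/4
(4,5)# 3/3
(5,1)+ 2/3
(5,2)+ 2/4
(5,3)# 2/4
(5,4)# 4/4
(5,5)# 2/2
(6,1)+ 1/2
(6,2)# 0/3
(6,3)+ 0/3
(6,4)# 1/2
The smallest same-type fraction is 0/3 at (6,2), which reduces to 0/1. Any threshold above that leaves this particle unsatisfied.

0/1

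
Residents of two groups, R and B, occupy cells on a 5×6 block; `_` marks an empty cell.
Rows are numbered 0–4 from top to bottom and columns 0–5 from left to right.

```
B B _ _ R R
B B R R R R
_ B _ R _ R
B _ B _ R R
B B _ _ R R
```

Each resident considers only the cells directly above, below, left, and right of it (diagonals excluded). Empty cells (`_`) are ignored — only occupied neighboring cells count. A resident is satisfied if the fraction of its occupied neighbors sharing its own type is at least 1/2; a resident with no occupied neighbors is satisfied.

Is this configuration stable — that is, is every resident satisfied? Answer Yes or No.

Row 0: (0,0)B 2/2 ✓ · (0,1)B 2/2 ✓ · (0,4)R 2/2 ✓ · (0,5)R 2/2 ✓
Row 1: (1,0)B 2/2 ✓ · (1,1)B 3/4 ✓ · (1,2)R 1/2 ✓ · (1,3)R 3/3 ✓ · (1,4)R 3/3 ✓ · (1,5)R 3/3 ✓
Row 2: (2,1)B 1/1 ✓ · (2,3)R 1/1 ✓ · (2,5)R 2/2 ✓
Row 3: (3,0)B 1/1 ✓ · (3,2)B 0/0 ✓ · (3,4)R 2/2 ✓ · (3,5)R 3/3 ✓
Row 4: (4,0)B 2/2 ✓ · (4,1)B 1/1 ✓ · (4,4)R 2/2 ✓ · (4,5)R 2/2 ✓
All meet the threshold, so the configuration is stable.

Yes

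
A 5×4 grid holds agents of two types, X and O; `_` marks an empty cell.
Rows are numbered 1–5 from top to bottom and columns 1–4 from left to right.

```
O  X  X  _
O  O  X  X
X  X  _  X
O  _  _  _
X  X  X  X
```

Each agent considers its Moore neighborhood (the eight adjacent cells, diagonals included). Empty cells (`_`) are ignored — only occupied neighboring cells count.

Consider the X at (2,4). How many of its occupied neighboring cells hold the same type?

Occupied neighbors of (2,4): (1,3)=X, (2,3)=X, (3,4)=X.
Same type (X): 3 of 3.

3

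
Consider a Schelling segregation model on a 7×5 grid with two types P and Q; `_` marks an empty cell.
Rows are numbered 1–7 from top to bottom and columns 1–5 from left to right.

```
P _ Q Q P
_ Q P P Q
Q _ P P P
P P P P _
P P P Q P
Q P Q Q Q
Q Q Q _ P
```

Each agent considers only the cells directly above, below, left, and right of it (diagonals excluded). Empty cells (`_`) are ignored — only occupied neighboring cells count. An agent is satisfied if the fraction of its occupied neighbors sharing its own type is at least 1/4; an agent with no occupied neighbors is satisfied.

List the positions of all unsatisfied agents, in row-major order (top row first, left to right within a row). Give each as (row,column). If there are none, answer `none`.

(1,5), (2,2), (2,5), (3,1), (5,5), (7,5)

Row 1: (1,1)P 0/0 ok · (1,3)Q 1/2 ok · (1,4)Q 1/3 ok · (1,5)P 0/2 unhappy
Row 2: (2,2)Q 0/1 unhappy · (2,3)P 2/4 ok · (2,4)P 2/4 ok · (2,5)Q 0/3 unhappy
Row 3: (3,1)Q 0/1 unhappy · (3,3)P 3/3 ok · (3,4)P 4/4 ok · (3,5)P 1/2 ok
Row 4: (4,1)P 2/3 ok · (4,2)P 3/3 ok · (4,3)P 4/4 ok · (4,4)P 2/3 ok
Row 5: (5,1)P 2/3 ok · (5,2)P 4/4 ok · (5,3)P 2/4 ok · (5,4)Q 1/4 ok · (5,5)P 0/2 unhappy
Row 6: (6,1)Q 1/3 ok · (6,2)P 1/4 ok · (6,3)Q 2/4 ok · (6,4)Q 3/3 ok · (6,5)Q 1/3 ok
Row 7: (7,1)Q 2/2 ok · (7,2)Q 2/3 ok · (7,3)Q 2/2 ok · (7,5)P 0/1 unhappy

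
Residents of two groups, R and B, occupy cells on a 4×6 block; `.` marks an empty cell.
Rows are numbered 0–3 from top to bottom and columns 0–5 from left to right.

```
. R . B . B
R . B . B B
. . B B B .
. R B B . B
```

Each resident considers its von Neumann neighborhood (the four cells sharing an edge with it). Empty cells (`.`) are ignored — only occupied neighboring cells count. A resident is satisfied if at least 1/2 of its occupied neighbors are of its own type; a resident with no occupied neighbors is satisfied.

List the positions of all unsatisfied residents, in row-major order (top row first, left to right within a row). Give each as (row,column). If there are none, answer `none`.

(0,1)R 0/0 satisfied
(0,3)B 0/0 satisfied
(0,5)B 1/1 satisfied
(1,0)R 0/0 satisfied
(1,2)B 1/1 satisfied
(1,4)B 2/2 satisfied
(1,5)B 2/2 satisfied
(2,2)B 3/3 satisfied
(2,3)B 3/3 satisfied
(2,4)B 2/2 satisfied
(3,1)R 0/1 not
(3,2)B 2/3 satisfied
(3,3)B 2/2 satisfied
(3,5)B 0/0 satisfied

(3,1)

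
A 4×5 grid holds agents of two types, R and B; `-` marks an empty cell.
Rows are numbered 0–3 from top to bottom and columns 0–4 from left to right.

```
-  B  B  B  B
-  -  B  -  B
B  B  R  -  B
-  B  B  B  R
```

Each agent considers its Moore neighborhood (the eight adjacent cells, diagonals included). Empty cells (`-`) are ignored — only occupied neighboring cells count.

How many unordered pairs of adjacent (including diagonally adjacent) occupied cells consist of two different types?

7

Scan each occupied cell's neighbors to the right and below (and the two forward diagonals) so each pair is counted once.
From row 0: 0 unlike of 8 pairs (running 0/8).
From row 1: 1 unlike of 3 pairs (running 1/11).
From row 2: 5 unlike of 10 pairs (running 6/21).
From row 3: 1 unlike of 3 pairs (running 7/24).
Total adjacent occupied pairs: 24; unlike-type pairs: 7.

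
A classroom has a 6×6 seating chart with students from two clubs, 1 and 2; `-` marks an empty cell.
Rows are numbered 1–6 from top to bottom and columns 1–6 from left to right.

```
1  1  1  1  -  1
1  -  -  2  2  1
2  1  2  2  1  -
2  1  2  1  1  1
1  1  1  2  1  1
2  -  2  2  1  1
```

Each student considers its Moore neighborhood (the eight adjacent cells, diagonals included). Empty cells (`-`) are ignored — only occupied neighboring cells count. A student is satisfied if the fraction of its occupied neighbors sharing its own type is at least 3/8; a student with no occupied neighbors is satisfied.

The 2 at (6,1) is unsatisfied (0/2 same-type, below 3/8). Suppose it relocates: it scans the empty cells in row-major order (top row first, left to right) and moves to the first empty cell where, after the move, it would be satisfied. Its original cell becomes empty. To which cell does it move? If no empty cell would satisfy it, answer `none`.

(1,5)

Vacating (6,1). Empty cells in order:
  (1,5): 2/5 same-type → satisfied — stop here.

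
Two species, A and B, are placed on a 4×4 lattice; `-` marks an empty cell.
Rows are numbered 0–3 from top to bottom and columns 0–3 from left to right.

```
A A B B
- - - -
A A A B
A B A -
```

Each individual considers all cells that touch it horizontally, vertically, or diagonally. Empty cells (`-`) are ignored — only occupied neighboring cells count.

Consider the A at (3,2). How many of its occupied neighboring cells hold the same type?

2

Occupied neighbors of (3,2): (2,1)=A, (2,2)=A, (2,3)=B, (3,1)=B.
Same type (A): 2 of 4.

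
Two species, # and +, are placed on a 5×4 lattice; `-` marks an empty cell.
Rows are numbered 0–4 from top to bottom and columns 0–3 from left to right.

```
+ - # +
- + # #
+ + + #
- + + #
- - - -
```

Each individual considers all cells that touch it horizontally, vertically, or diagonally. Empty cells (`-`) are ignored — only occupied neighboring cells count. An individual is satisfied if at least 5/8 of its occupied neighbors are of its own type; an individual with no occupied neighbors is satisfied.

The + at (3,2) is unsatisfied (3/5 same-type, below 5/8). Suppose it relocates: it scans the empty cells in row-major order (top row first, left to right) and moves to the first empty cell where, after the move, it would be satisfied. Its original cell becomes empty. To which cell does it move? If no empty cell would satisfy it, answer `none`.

Vacating (3,2). Empty cells in order:
  (0,1): 2/4 same-type → still unsatisfied.
  (1,0): 4/4 same-type → satisfied — stop here.

(1,0)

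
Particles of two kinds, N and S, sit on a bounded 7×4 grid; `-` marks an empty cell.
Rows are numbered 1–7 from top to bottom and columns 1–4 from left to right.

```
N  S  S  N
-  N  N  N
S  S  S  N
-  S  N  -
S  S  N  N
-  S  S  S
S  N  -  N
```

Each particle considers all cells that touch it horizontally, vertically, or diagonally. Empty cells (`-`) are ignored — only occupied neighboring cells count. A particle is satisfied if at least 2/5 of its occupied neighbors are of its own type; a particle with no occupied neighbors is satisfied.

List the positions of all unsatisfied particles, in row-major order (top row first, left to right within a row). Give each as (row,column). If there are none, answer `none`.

(1,2), (1,3), (2,2), (3,3), (5,3), (6,4), (7,2), (7,4)

Row 1: (1,1)N 1/2 ok · (1,2)S 1/4 unhappy · (1,3)S 1/5 unhappy · (1,4)N 2/3 ok
Row 2: (2,2)N 2/7 unhappy · (2,3)N 4/8 ok · (2,4)N 3/5 ok
Row 3: (3,1)S 2/3 ok · (3,2)S 3/6 ok · (3,3)S 2/7 unhappy · (3,4)N 3/4 ok
Row 4: (4,2)S 5/7 ok · (4,3)N 3/7 ok
Row 5: (5,1)S 3/3 ok · (5,2)S 4/6 ok · (5,3)N 2/7 unhappy · (5,4)N 2/4 ok
Row 6: (6,2)S 4/6 ok · (6,3)S 3/7 ok · (6,4)S 1/4 unhappy
Row 7: (7,1)S 1/2 ok · (7,2)N 0/3 unhappy · (7,4)N 0/2 unhappy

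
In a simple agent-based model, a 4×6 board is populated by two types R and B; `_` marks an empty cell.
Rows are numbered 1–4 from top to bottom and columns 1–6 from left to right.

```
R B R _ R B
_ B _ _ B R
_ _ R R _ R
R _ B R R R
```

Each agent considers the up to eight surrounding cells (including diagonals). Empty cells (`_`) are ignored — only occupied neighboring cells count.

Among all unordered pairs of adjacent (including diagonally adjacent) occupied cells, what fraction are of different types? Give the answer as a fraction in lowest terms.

7/13

Scan each occupied cell's neighbors to the right and below (and the two forward diagonals) so each pair is counted once.
From row 1: 7 unlike of 10 pairs (running 7/10).
From row 2: 4 unlike of 5 pairs (running 11/15).
From row 3: 2 unlike of 8 pairs (running 13/23).
From row 4: 1 unlike of 3 pairs (running 14/26).
Total adjacent occupied pairs: 26; unlike-type pairs: 14.
14/26 reduces to 7/13.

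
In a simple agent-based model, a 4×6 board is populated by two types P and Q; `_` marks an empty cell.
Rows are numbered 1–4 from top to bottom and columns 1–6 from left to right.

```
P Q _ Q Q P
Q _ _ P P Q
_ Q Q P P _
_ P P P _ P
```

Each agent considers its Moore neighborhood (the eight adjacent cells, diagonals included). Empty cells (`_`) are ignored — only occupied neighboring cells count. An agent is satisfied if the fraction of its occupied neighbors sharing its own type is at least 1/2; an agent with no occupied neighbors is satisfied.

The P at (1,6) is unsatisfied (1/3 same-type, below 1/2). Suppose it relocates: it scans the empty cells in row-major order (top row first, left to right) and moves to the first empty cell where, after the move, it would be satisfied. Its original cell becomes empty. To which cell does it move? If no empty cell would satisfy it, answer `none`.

(3,6)

Vacating (1,6). Empty cells in order:
  (1,3): 1/3 same-type → still unsatisfied.
  (2,2): 1/5 same-type → still unsatisfied.
  (2,3): 2/6 same-type → still unsatisfied.
  (3,1): 1/3 same-type → still unsatisfied.
  (3,6): 3/4 same-type → satisfied — stop here.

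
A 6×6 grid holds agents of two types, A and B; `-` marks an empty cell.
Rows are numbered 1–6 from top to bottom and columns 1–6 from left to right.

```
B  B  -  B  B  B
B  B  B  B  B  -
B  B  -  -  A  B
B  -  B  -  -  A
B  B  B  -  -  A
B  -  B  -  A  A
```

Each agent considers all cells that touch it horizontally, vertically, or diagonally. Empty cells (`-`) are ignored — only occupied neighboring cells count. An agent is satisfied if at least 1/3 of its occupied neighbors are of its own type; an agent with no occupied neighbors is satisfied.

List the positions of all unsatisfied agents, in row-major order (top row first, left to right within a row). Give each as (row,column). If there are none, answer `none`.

(3,5)

Row 1: (1,1)B 3/3 ok · (1,2)B 4/4 ok · (1,4)B 4/4 ok · (1,5)B 4/4 ok · (1,6)B 2/2 ok
Row 2: (2,1)B 5/5 ok · (2,2)B 6/6 ok · (2,3)B 5/5 ok · (2,4)B 4/5 ok · (2,5)B 5/6 ok
Row 3: (3,1)B 4/4 ok · (3,2)B 6/6 ok · (3,5)A 1/4 unhappy · (3,6)B 1/3 ok
Row 4: (4,1)B 4/4 ok · (4,3)B 3/3 ok · (4,6)A 2/3 ok
Row 5: (5,1)B 3/3 ok · (5,2)B 6/6 ok · (5,3)B 3/3 ok · (5,6)A 3/3 ok
Row 6: (6,1)B 2/2 ok · (6,3)B 2/2 ok · (6,5)A 2/2 ok · (6,6)A 2/2 ok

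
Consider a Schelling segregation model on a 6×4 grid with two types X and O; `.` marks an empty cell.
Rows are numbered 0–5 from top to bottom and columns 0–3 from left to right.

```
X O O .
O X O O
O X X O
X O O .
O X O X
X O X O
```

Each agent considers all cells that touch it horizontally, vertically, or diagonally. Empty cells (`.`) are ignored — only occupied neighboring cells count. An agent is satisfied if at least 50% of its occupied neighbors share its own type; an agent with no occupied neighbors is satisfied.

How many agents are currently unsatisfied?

(0,0)X 1/3 not
(0,1)O 3/5 satisfied
(0,2)O 3/4 satisfied
(1,0)O 2/5 not
(1,1)X 3/8 not
(1,2)O 4/7 satisfied
(1,3)O 3/4 satisfied
(2,0)O 2/5 not
(2,1)X 3/8 not
(2,2)X 2/7 not
(2,3)O 3/4 satisfied
(3,0)X 2/5 not
(3,1)O 4/8 satisfied
(3,2)O 3/7 not
(4,0)O 2/5 not
(4,1)X 3/8 not
(4,2)O 4/7 satisfied
(4,3)X 1/4 not
(5,0)X 1/3 not
(5,1)O 2/5 not
(5,2)X 2/5 not
(5,3)O 1/3 not
Unsatisfied: (0,0), (1,0), (1,1), (2,0), (2,1), (2,2), (3,0), (3,2), (4,0), (4,1), (4,3), (5,0), (5,1), (5,2), (5,3) — 15 in total.

15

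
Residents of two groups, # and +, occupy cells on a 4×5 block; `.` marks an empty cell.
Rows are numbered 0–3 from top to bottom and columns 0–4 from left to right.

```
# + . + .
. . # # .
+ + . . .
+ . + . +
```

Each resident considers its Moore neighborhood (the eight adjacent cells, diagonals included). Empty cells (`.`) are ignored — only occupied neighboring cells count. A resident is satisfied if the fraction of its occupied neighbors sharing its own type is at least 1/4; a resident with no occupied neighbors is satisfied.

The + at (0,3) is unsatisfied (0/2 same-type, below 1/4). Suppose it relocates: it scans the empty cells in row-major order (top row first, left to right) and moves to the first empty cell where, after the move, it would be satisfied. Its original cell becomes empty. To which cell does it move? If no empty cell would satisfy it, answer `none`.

(0,2)

Vacating (0,3). Empty cells in order:
  (0,2): 1/3 same-type → satisfied — stop here.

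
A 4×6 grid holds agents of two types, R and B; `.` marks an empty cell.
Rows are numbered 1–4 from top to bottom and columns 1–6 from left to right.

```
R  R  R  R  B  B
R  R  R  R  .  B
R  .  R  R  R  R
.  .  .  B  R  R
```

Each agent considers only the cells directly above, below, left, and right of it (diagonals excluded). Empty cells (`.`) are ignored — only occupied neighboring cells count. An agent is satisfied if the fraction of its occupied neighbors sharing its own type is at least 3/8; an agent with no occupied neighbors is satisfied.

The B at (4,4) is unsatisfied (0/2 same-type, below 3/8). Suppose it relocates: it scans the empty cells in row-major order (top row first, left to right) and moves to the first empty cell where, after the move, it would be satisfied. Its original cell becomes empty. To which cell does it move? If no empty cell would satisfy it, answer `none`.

Vacating (4,4). Empty cells in order:
  (2,5): 2/4 same-type → satisfied — stop here.

(2,5)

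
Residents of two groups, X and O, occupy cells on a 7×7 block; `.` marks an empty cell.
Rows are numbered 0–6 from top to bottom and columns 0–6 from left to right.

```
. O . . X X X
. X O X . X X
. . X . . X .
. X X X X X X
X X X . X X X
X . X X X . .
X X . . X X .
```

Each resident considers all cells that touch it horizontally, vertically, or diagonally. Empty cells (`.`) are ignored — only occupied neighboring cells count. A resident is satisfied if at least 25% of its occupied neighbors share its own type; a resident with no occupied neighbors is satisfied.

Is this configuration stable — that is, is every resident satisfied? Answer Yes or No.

(0,1)O 1/2 satisfied
(0,4)X 3/3 satisfied
(0,5)X 4/4 satisfied
(0,6)X 3/3 satisfied
(1,1)X 1/3 satisfied
(1,2)O 1/4 satisfied
(1,3)X 2/3 satisfied
(1,5)X 5/5 satisfied
(1,6)X 4/4 satisfied
(2,2)X 5/6 satisfied
(2,5)X 5/5 satisfied
(3,1)X 5/5 satisfied
(3,2)X 5/5 satisfied
(3,3)X 5/5 satisfied
(3,4)X 5/5 satisfied
(3,5)X 6/6 satisfied
(3,6)X 4/4 satisfied
(4,0)X 3/3 satisfied
(4,1)X 6/6 satisfied
(4,2)X 6/6 satisfied
(4,4)X 6/6 satisfied
(4,5)X 6/6 satisfied
(4,6)X 3/3 satisfied
(5,0)X 4/4 satisfied
(5,2)X 4/4 satisfied
(5,3)X 5/5 satisfied
(5,4)X 5/5 satisfied
(6,0)X 2/2 satisfied
(6,1)X 3/3 satisfied
(6,4)X 3/3 satisfied
(6,5)X 2/2 satisfied
All meet the threshold, so the configuration is stable.

Yes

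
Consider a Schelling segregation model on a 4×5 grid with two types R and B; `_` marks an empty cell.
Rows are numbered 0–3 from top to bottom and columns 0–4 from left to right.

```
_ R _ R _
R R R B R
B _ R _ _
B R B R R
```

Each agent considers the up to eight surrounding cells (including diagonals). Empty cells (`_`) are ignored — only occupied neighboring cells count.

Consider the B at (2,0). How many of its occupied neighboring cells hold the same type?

1

Occupied neighbors of (2,0): (1,0)=R, (1,1)=R, (3,0)=B, (3,1)=R.
Same type (B): 1 of 4.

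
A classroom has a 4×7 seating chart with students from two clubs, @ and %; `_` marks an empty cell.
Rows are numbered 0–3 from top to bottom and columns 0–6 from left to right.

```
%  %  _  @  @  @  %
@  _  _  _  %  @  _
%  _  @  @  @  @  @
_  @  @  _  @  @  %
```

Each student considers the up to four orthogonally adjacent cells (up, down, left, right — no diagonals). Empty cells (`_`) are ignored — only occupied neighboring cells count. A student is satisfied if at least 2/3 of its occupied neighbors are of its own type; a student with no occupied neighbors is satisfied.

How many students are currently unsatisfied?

Row 0: (0,0)% 1/2 unhappy · (0,1)% 1/1 ok · (0,3)@ 1/1 ok · (0,4)@ 2/3 ok · (0,5)@ 2/3 ok · (0,6)% 0/1 unhappy
Row 1: (1,0)@ 0/2 unhappy · (1,4)% 0/3 unhappy · (1,5)@ 2/3 ok
Row 2: (2,0)% 0/1 unhappy · (2,2)@ 2/2 ok · (2,3)@ 2/2 ok · (2,4)@ 3/4 ok · (2,5)@ 4/4 ok · (2,6)@ 1/2 unhappy
Row 3: (3,1)@ 1/1 ok · (3,2)@ 2/2 ok · (3,4)@ 2/2 ok · (3,5)@ 2/3 ok · (3,6)% 0/2 unhappy
Unsatisfied: (0,0), (0,6), (1,0), (1,4), (2,0), (2,6), (3,6) — 7 in total.

7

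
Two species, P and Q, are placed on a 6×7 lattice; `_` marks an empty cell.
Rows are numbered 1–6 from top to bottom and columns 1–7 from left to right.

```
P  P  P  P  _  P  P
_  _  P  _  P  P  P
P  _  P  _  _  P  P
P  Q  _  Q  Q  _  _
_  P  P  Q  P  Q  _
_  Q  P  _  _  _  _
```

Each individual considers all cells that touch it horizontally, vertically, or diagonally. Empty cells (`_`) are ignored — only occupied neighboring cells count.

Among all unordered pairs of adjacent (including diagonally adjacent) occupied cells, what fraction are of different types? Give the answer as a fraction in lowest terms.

Scan each occupied cell's neighbors to the right and below (and the two forward diagonals) so each pair is counted once.
Row 1: P(1,1)–P(1,2)= P(1,2)–P(1,3)= P(1,2)–P(2,3)= P(1,3)–P(1,4)= P(1,3)–P(2,3)= P(1,4)–P(2,5)= P(1,4)–P(2,3)= P(1,6)–P(1,7)= P(1,6)–P(2,6)= P(1,6)–P(2,7)= P(1,6)–P(2,5)= P(1,7)–P(2,7)= P(1,7)–P(2,6)=  → 0/13 unlike.
Row 2: P(2,3)–P(3,3)= P(2,5)–P(2,6)= P(2,5)–P(3,6)= P(2,6)–P(2,7)= P(2,6)–P(3,6)= P(2,6)–P(3,7)= P(2,7)–P(3,7)= P(2,7)–P(3,6)=  → 0/8 unlike.
Row 3: P(3,1)–P(4,1)= P(3,1)–Q(4,2)≠ P(3,3)–Q(4,4)≠ P(3,3)–Q(4,2)≠ P(3,6)–P(3,7)= P(3,6)–Q(4,5)≠  → 4/6 unlike.
Row 4: P(4,1)–Q(4,2)≠ P(4,1)–P(5,2)= Q(4,2)–P(5,2)≠ Q(4,2)–P(5,3)≠ Q(4,4)–Q(4,5)= Q(4,4)–Q(5,4)= Q(4,4)–P(5,5)≠ Q(4,4)–P(5,3)≠ Q(4,5)–P(5,5)≠ Q(4,5)–Q(5,6)= Q(4,5)–Q(5,4)=  → 6/11 unlike.
Row 5: P(5,2)–P(5,3)= P(5,2)–Q(6,2)≠ P(5,2)–P(6,3)= P(5,3)–Q(5,4)≠ P(5,3)–P(6,3)= P(5,3)–Q(6,2)≠ Q(5,4)–P(5,5)≠ Q(5,4)–P(6,3)≠ P(5,5)–Q(5,6)≠  → 6/9 unlike.
Row 6: Q(6,2)–P(6,3)≠  → 1/1 unlike.
Total adjacent occupied pairs: 48; unlike-type pairs: 17.
17/48 is already in lowest terms.

17/48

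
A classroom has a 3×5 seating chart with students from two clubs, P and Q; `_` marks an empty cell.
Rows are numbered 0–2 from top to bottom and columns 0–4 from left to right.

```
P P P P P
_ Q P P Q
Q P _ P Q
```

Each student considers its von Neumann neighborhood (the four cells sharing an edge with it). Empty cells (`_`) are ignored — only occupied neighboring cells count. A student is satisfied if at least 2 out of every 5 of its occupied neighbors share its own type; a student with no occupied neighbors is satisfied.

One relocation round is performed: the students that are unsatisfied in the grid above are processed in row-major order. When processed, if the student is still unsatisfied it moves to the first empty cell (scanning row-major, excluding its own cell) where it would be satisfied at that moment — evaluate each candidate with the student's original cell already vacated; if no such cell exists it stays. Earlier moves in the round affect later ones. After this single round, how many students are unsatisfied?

2

Initially unsatisfied (in order): (1,1), (1,4), (2,0), (2,1).
  (1,1) → (1,0).
  (1,4): no empty cell satisfies it; stays.
  (2,0): now satisfied by earlier moves; stays.
  (2,1) → (1,1).
Resulting grid:
P P P P P
Q P P P Q
Q _ _ P Q
Unsatisfied now: (1,0), (1,4).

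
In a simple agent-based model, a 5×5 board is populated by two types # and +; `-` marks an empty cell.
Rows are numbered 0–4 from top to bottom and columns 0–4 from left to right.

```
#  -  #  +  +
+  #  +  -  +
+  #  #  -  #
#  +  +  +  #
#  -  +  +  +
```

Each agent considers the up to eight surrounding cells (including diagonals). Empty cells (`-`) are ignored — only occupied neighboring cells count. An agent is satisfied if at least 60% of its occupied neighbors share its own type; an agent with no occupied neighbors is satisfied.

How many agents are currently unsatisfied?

14

Row 0: (0,0)# 1/2 unhappy · (0,2)# 1/3 unhappy · (0,3)+ 3/4 ok · (0,4)+ 2/2 ok
Row 1: (1,0)+ 1/4 unhappy · (1,1)# 4/7 unhappy · (1,2)+ 1/5 unhappy · (1,4)+ 2/3 ok
Row 2: (2,0)+ 2/5 unhappy · (2,1)# 3/8 unhappy · (2,2)# 2/6 unhappy · (2,4)# 1/3 unhappy
Row 3: (3,0)# 2/4 unhappy · (3,1)+ 3/7 unhappy · (3,2)+ 4/6 ok · (3,3)+ 4/7 unhappy · (3,4)# 1/4 unhappy
Row 4: (4,0)# 1/2 unhappy · (4,2)+ 4/4 ok · (4,3)+ 4/5 ok · (4,4)+ 2/3 ok
Unsatisfied: (0,0), (0,2), (1,0), (1,1), (1,2), (2,0), (2,1), (2,2), (2,4), (3,0), (3,1), (3,3), (3,4), (4,0) — 14 in total.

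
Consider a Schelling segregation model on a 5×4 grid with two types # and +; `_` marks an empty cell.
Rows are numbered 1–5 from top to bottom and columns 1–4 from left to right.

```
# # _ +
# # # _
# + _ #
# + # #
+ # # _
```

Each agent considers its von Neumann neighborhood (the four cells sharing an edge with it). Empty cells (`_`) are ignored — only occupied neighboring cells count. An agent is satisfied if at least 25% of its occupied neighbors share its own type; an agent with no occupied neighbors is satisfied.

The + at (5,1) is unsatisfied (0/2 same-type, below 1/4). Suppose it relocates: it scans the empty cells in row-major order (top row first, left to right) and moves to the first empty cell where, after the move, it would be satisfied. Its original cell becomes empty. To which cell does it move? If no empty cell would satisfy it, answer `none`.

(1,3)

Vacating (5,1). Empty cells in order:
  (1,3): 1/3 same-type → satisfied — stop here.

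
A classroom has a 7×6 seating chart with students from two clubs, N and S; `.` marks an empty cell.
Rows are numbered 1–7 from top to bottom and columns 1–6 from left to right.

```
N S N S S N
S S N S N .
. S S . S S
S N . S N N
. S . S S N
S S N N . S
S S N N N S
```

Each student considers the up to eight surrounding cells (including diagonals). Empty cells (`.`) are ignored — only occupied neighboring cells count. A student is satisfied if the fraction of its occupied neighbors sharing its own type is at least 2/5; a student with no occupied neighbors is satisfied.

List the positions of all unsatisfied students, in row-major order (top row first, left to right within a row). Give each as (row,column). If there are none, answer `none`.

Row 1: (1,1)N 0/3 unhappy · (1,2)S 2/5 ok · (1,3)N 1/5 unhappy · (1,4)S 2/5 ok · (1,5)S 2/4 ok · (1,6)N 1/2 ok
Row 2: (2,1)S 3/4 ok · (2,2)S 4/7 ok · (2,3)N 1/7 unhappy · (2,4)S 4/7 ok · (2,5)N 1/6 unhappy
Row 3: (3,2)S 4/6 ok · (3,3)S 4/6 ok · (3,5)S 3/6 ok · (3,6)S 1/4 unhappy
Row 4: (4,1)S 2/3 ok · (4,2)N 0/4 unhappy · (4,4)S 4/5 ok · (4,5)N 2/7 unhappy · (4,6)N 2/5 ok
Row 5: (5,2)S 3/5 ok · (5,4)S 2/5 ok · (5,5)S 3/7 ok · (5,6)N 2/4 ok
Row 6: (6,1)S 4/4 ok · (6,2)S 4/6 ok · (6,3)N 3/7 ok · (6,4)N 4/6 ok · (6,6)S 2/4 ok
Row 7: (7,1)S 3/3 ok · (7,2)S 3/5 ok · (7,3)N 3/5 ok · (7,4)N 4/4 ok · (7,5)N 2/4 ok · (7,6)S 1/2 ok

(1,1), (1,3), (2,3), (2,5), (3,6), (4,2), (4,5)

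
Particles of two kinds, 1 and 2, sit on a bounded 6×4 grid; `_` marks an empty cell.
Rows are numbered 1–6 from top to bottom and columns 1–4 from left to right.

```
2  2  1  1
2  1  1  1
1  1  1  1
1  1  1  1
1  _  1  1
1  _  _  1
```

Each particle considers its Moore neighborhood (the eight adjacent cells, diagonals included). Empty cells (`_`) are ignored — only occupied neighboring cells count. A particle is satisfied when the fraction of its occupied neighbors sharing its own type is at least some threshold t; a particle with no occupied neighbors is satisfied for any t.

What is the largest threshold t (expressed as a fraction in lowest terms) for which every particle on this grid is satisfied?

Row 1: (1,1)2 2/3 · (1,2)2 2/5 · (1,3)1 4/5 · (1,4)1 3/3
Row 2: (2,1)2 2/5 · (2,2)1 5/8 · (2,3)1 7/8 · (2,4)1 5/5
Row 3: (3,1)1 4/5 · (3,2)1 7/8 · (3,3)1 8/8 · (3,4)1 5/5
Row 4: (4,1)1 4/4 · (4,2)1 7/7 · (4,3)1 7/7 · (4,4)1 5/5
Row 5: (5,1)1 3/3 · (5,3)1 5/5 · (5,4)1 4/4
Row 6: (6,1)1 1/1 · (6,4)1 2/2
The smallest same-type fraction is 2/5 at (1,2), which reduces to 2/5. Any threshold above that leaves this particle unsatisfied.

2/5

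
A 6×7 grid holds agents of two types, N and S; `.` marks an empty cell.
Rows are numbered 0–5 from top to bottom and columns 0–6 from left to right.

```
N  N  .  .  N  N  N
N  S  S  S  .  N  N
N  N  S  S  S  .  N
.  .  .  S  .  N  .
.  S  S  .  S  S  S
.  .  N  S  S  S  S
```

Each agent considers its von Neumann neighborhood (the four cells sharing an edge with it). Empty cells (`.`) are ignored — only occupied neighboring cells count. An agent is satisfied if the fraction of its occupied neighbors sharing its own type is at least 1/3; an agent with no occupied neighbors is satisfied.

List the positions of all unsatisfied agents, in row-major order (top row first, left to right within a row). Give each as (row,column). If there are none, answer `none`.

(0,0)N 2/2 ✓
(0,1)N 1/2 ✓
(0,4)N 1/1 ✓
(0,5)N 3/3 ✓
(0,6)N 2/2 ✓
(1,0)N 2/3 ✓
(1,1)S 1/4 ✗
(1,2)S 3/3 ✓
(1,3)S 2/2 ✓
(1,5)N 2/2 ✓
(1,6)N 3/3 ✓
(2,0)N 2/2 ✓
(2,1)N 1/3 ✓
(2,2)S 2/3 ✓
(2,3)S 4/4 ✓
(2,4)S 1/1 ✓
(2,6)N 1/1 ✓
(3,3)S 1/1 ✓
(3,5)N 0/1 ✗
(4,1)S 1/1 ✓
(4,2)S 1/2 ✓
(4,4)S 2/2 ✓
(4,5)S 3/4 ✓
(4,6)S 2/2 ✓
(5,2)N 0/2 ✗
(5,3)S 1/2 ✓
(5,4)S 3/3 ✓
(5,5)S 3/3 ✓
(5,6)S 2/2 ✓

(1,1), (3,5), (5,2)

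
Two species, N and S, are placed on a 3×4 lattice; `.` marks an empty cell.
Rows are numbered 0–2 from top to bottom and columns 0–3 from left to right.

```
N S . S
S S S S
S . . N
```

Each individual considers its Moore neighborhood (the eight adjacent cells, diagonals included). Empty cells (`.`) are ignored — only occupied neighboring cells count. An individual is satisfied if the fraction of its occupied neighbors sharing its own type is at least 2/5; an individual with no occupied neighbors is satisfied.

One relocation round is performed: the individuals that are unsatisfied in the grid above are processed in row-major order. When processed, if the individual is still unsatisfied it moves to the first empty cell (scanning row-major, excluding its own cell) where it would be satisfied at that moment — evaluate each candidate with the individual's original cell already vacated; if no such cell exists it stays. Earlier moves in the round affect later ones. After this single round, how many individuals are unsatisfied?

Initially unsatisfied (in order): (0,0), (2,3).
  (0,0): no empty cell satisfies it; stays.
  (2,3): no empty cell satisfies it; stays.
Resulting grid:
N S . S
S S S S
S . . N
Unsatisfied now: (0,0), (2,3).

2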